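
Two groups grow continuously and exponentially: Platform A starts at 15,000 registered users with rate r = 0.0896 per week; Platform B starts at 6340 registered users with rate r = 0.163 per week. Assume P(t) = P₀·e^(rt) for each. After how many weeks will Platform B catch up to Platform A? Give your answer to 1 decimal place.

t ≈ 11.7 weeks

15000·e^(0.0896t) = 6340·e^(0.163t)
15000/6340 = e^((0.163 − 0.0896)t) → ln(2.36593) = 0.0734·t
t = 0.86117 / 0.0734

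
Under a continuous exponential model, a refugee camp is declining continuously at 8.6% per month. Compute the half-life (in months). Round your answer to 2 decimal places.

half-life ≈ 8.06 months

half-life = ln(2) / |r| = 0.69315 / 0.086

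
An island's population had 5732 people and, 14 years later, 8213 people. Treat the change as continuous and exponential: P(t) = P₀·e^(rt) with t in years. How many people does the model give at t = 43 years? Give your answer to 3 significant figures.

r = ln(8213/5732) / 14 ≈ 0.02569 per year
P(43) = 5732 · e^(0.02569·43) = 5732 · 3.01817 ≈ 17300.15

≈ 17,300 people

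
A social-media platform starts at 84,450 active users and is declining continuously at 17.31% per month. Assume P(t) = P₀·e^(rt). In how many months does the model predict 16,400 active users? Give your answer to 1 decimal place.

16400 = 84450 · e^(-0.1731·t)
t = ln(16400/84450) / -0.1731 = ln(0.1942) / -0.1731 = -1.63888 / -0.1731

t ≈ 9.5 months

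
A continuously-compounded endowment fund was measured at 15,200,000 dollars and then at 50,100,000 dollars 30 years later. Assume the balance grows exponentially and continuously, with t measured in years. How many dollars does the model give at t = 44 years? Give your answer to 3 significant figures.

r = ln(50100000/15200000) / 30 ≈ 0.039758 per year
P(44) = 15200000 · e^(0.039758·44) = 15200000 · 5.75075 ≈ 87411449.82

≈ 87,400,000 dollars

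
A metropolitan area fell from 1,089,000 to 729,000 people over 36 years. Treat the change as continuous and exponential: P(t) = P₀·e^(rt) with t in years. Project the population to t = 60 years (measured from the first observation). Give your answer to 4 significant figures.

r = ln(729000/1089000) / 36 ≈ -0.011148 per year
P(60) = 1089000 · e^(-0.011148·60) = 1089000 · 0.51227 ≈ 557862.66

≈ 557,900 people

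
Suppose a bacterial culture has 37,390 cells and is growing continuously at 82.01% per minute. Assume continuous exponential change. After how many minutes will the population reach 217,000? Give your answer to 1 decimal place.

217000 = 37390 · e^(0.8201·t)
t = ln(217000/37390) / 0.8201 = ln(5.80369) / 0.8201 = 1.75849 / 0.8201

t ≈ 2.1 minutes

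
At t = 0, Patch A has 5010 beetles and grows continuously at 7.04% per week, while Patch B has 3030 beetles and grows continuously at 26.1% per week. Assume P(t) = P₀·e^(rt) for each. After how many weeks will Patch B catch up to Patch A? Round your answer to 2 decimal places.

5010·e^(0.0704t) = 3030·e^(0.261t)
5010/3030 = e^((0.261 − 0.0704)t) → ln(1.65347) = 0.1906·t
t = 0.50287 / 0.1906

t ≈ 2.64 weeks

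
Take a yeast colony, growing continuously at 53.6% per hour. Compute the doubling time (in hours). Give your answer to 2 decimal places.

doubling time = ln(2) / |r| = 0.69315 / 0.536

doubling time ≈ 1.29 hours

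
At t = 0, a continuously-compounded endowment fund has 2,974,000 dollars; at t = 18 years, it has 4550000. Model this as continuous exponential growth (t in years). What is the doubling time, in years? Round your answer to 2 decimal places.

r = ln(4550000/2974000) / 18 = ln(1.52993) / 18 ≈ 0.023623 per year
doubling time = ln 2 / |r| = 0.69315 / 0.023623

doubling time ≈ 29.34 years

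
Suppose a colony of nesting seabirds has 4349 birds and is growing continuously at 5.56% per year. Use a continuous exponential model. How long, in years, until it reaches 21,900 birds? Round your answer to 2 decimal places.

t ≈ 29.07 years

21900 = 4349 · e^(0.0556·t)
t = ln(21900/4349) / 0.0556 = ln(5.03564) / 0.0556 = 1.61654 / 0.0556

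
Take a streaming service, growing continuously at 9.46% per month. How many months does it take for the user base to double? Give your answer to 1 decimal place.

doubling time ≈ 7.3 months

doubling time = ln(2) / |r| = 0.69315 / 0.0946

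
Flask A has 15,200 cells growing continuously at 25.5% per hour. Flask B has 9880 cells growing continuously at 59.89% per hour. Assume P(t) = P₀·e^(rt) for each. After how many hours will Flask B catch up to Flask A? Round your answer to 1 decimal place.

t ≈ 1.3 hours

15200·e^(0.255t) = 9880·e^(0.5989t)
15200/9880 = e^((0.5989 − 0.255)t) → ln(1.53846) = 0.3439·t
t = 0.43078 / 0.3439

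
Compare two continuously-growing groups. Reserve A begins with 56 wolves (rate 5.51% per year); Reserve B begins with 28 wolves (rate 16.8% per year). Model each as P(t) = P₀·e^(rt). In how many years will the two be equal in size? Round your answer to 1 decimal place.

t ≈ 6.1 years

56·e^(0.0551t) = 28·e^(0.168t)
56/28 = e^((0.168 − 0.0551)t) → ln(2) = 0.1129·t
t = 0.69315 / 0.1129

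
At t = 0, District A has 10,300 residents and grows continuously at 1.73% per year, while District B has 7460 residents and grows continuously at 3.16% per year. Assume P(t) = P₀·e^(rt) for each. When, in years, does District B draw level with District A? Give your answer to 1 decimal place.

10300·e^(0.0173t) = 7460·e^(0.0316t)
10300/7460 = e^((0.0316 − 0.0173)t) → ln(1.3807) = 0.0143·t
t = 0.32259 / 0.0143

t ≈ 22.6 years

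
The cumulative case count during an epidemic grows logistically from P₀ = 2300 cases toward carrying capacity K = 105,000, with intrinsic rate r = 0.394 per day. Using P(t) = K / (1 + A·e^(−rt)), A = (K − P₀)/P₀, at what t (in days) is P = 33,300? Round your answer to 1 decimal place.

t ≈ 7.7 days

A = (105000 − 2300)/2300 = 44.65217
33300 = 105000/(1 + 44.65217·e^(−0.394t)) → 1 + 44.65217·e^(−0.394t) = 3.15315
e^(−0.394t) = 0.048221 → t = ln(20.73804)/0.394 = 3.03197/0.394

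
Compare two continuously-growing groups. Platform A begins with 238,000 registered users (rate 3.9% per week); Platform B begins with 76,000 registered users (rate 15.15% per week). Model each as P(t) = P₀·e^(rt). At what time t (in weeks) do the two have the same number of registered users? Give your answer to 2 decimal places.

t ≈ 10.15 weeks

238000·e^(0.039t) = 76000·e^(0.1515t)
238000/76000 = e^((0.1515 − 0.039)t) → ln(3.13158) = 0.1125·t
t = 1.14154 / 0.1125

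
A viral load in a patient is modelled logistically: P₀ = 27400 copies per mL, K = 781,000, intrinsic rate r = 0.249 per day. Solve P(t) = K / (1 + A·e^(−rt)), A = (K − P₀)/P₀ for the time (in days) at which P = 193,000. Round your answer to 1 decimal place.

A = (781000 − 27400)/27400 = 27.50365
193000 = 781000/(1 + 27.50365·e^(−0.249t)) → 1 + 27.50365·e^(−0.249t) = 4.04663
e^(−0.249t) = 0.110772 → t = ln(9.02756)/0.249 = 2.20028/0.249

t ≈ 8.8 days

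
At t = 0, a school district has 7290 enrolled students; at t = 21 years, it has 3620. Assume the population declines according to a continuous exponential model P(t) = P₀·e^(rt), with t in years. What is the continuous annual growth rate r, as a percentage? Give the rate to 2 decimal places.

3620 = 7290 · e^(r·21)
e^(21r) = 3620/7290 = 0.49657
r = ln(0.49657) / 21 = -0.70003 / 21

r ≈ -3.33% per year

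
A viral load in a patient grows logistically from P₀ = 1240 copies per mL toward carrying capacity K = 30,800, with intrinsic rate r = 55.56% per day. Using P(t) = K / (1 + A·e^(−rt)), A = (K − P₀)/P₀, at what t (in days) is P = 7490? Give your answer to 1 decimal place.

A = (30800 − 1240)/1240 = 23.83871
7490 = 30800/(1 + 23.83871·e^(−0.5556t)) → 1 + 23.83871·e^(−0.5556t) = 4.11215
e^(−0.5556t) = 0.13055 → t = ln(7.65989)/0.5556 = 2.036/0.5556

t ≈ 3.7 days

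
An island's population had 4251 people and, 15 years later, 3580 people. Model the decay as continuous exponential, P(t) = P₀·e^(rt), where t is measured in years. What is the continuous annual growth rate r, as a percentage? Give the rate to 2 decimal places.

3580 = 4251 · e^(r·15)
e^(15r) = 3580/4251 = 0.84215
r = ln(0.84215) / 15 = -0.17179 / 15

r ≈ -1.15% per year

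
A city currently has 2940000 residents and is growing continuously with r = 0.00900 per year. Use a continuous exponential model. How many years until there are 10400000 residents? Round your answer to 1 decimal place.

10400000 = 2940000 · e^(0.009·t)
t = ln(10400000/2940000) / 0.009 = ln(3.53741) / 0.009 = 1.2634 / 0.009

t ≈ 140.4 years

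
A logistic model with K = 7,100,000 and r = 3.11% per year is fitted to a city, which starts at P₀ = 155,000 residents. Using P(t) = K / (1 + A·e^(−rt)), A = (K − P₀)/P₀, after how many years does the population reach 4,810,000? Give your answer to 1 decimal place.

A = (7100000 − 155000)/155000 = 44.80645
4810000 = 7100000/(1 + 44.80645·e^(−0.0311t)) → 1 + 44.80645·e^(−0.0311t) = 1.47609
e^(−0.0311t) = 0.010626 → t = ln(94.11311)/0.0311 = 4.5445/0.0311

t ≈ 146.1 years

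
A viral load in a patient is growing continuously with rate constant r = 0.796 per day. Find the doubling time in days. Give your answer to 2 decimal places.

doubling time = ln(2) / |r| = 0.69315 / 0.796

doubling time ≈ 0.87 days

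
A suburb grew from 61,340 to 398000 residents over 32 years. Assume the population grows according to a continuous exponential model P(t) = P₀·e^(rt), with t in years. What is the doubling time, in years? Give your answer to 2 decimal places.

doubling time ≈ 11.86 years

r = ln(398000/61340) / 32 = ln(6.48843) / 32 ≈ 0.058438 per year
doubling time = ln 2 / |r| = 0.69315 / 0.058438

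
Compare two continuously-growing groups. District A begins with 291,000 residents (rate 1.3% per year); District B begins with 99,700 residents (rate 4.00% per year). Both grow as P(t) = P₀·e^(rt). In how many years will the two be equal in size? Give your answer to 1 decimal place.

291000·e^(0.013t) = 99700·e^(0.04t)
291000/99700 = e^((0.04 − 0.013)t) → ln(2.91876) = 0.027·t
t = 1.07116 / 0.027

t ≈ 39.7 years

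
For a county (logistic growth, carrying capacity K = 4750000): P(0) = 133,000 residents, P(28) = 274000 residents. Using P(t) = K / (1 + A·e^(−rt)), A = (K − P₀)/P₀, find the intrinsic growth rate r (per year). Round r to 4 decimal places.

A = (4750000 − 133000)/133000 = 34.71429
274000 = 4750000/(1 + 34.71429·e^(−r·28)) → e^(−28r) = (17.33577 − 1)/34.71429 = 0.470578
r = −ln(0.470578)/28 = 0.75379/28

r ≈ 0.0269 per year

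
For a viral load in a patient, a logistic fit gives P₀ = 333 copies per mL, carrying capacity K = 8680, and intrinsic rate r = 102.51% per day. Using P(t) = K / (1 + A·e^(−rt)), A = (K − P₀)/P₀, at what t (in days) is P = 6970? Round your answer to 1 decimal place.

A = (8680 − 333)/333 = 25.06607
6970 = 8680/(1 + 25.06607·e^(−1.0251t)) → 1 + 25.06607·e^(−1.0251t) = 1.24534
e^(−1.0251t) = 0.009788 → t = ln(102.16987)/1.0251 = 4.62664/1.0251

t ≈ 4.5 days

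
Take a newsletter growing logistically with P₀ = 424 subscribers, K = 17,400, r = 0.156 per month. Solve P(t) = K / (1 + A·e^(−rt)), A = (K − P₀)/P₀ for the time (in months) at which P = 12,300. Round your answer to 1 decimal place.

A = (17400 − 424)/424 = 40.03774
12300 = 17400/(1 + 40.03774·e^(−0.156t)) → 1 + 40.03774·e^(−0.156t) = 1.41463
e^(−0.156t) = 0.010356 → t = ln(96.5616)/0.156 = 4.57018/0.156

t ≈ 29.3 months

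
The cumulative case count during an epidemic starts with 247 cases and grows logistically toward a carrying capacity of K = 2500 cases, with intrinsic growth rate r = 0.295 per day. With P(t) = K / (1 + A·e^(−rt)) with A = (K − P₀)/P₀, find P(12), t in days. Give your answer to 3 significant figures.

A = (2500 − 247)/247 = 9.12146
P(12) = 2500 / (1 + 9.12146·e^(−0.295·12)) = 2500 / (1 + 9.12146·0.029013)
= 2500 / 1.26464 ≈ 1976.84

≈ 1,980 cases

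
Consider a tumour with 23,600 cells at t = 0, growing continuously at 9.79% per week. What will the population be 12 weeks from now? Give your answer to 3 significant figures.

≈ 76,400 cells

P(12) = 23600 · e^(0.0979·12) = 23600 · e^(1.1748)
= 23600 · 3.2375 ≈ 76404.89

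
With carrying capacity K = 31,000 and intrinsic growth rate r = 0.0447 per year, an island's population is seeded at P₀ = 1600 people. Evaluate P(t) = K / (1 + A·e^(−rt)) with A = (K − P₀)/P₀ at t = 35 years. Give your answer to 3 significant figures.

A = (31000 − 1600)/1600 = 18.375
P(35) = 31000 / (1 + 18.375·e^(−0.0447·35)) = 31000 / (1 + 18.375·0.209193)
= 31000 / 4.84391 ≈ 6399.78

≈ 6,400 people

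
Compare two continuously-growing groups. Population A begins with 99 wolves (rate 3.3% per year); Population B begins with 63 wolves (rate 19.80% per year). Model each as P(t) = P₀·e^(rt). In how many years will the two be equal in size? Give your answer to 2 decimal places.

99·e^(0.033t) = 63·e^(0.198t)
99/63 = e^((0.198 − 0.033)t) → ln(1.57143) = 0.165·t
t = 0.45199 / 0.165

t ≈ 2.74 years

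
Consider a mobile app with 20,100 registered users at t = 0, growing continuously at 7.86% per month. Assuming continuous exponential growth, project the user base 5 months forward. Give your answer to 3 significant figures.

≈ 29,800 registered users

P(5) = 20100 · e^(0.0786·5) = 20100 · e^(0.393)
= 20100 · 1.48142 ≈ 29776.51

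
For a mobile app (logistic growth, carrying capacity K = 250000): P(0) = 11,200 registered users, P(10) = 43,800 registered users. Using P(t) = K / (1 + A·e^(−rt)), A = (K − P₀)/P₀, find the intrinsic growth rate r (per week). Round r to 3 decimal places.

A = (250000 − 11200)/11200 = 21.32143
43800 = 250000/(1 + 21.32143·e^(−r·10)) → e^(−10r) = (5.70776 − 1)/21.32143 = 0.2208
r = −ln(0.2208)/10 = 1.5105/10

r ≈ 0.151 per week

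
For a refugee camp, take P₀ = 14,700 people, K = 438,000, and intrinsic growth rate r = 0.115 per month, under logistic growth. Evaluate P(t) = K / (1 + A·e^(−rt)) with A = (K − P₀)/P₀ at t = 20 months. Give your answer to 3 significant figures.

≈ 113,000 people

A = (438000 − 14700)/14700 = 28.79592
P(20) = 438000 / (1 + 28.79592·e^(−0.115·20)) = 438000 / (1 + 28.79592·0.100259)
= 438000 / 3.88705 ≈ 112681.98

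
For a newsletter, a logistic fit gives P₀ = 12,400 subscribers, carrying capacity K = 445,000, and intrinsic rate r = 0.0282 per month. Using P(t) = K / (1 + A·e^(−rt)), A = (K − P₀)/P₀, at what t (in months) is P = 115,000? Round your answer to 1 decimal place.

A = (445000 − 12400)/12400 = 34.8871
115000 = 445000/(1 + 34.8871·e^(−0.0282t)) → 1 + 34.8871·e^(−0.0282t) = 3.86957
e^(−0.0282t) = 0.082253 → t = ln(12.15762)/0.0282 = 2.49796/0.0282

t ≈ 88.6 months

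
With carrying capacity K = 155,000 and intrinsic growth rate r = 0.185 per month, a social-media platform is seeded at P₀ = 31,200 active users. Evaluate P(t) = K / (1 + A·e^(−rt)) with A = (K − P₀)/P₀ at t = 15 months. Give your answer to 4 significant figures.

≈ 124,300 active users

A = (155000 − 31200)/31200 = 3.96795
P(15) = 155000 / (1 + 3.96795·e^(−0.185·15)) = 155000 / (1 + 3.96795·0.062349)
= 155000 / 1.2474 ≈ 124258.5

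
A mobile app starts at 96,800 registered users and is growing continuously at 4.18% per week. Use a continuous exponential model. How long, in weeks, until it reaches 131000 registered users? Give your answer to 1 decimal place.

131000 = 96800 · e^(0.0418·t)
t = ln(131000/96800) / 0.0418 = ln(1.35331) / 0.0418 = 0.30255 / 0.0418

t ≈ 7.2 weeks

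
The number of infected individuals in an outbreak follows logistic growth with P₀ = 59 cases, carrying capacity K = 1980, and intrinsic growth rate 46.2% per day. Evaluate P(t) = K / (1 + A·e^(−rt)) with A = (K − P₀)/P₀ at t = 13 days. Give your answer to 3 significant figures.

≈ 1,830 cases

A = (1980 − 59)/59 = 32.55932
P(13) = 1980 / (1 + 32.55932·e^(−0.462·13)) = 1980 / (1 + 32.55932·0.002464)
= 1980 / 1.08022 ≈ 1832.95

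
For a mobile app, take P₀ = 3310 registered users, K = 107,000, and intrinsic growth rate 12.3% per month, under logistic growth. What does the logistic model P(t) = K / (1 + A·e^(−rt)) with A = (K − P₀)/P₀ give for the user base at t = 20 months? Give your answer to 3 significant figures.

≈ 29,100 registered users

A = (107000 − 3310)/3310 = 31.32628
P(20) = 107000 / (1 + 31.32628·e^(−0.123·20)) = 107000 / (1 + 31.32628·0.085435)
= 107000 / 3.67636 ≈ 29104.88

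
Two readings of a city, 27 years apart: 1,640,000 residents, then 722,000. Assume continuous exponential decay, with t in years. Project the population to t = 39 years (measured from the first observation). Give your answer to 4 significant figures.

r = ln(722000/1640000) / 27 ≈ -0.030386 per year
P(39) = 1640000 · e^(-0.030386·39) = 1640000 · 0.30573 ≈ 501393.48

≈ 501,400 residents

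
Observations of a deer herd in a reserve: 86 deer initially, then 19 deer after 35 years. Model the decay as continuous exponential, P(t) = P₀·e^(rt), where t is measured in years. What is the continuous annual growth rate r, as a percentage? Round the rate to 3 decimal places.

r ≈ -4.314% per year

19 = 86 · e^(r·35)
e^(35r) = 19/86 = 0.22093
r = ln(0.22093) / 35 = -1.50991 / 35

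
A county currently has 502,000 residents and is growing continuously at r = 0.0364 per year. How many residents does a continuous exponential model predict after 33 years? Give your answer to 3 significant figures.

≈ 1,670,000 residents

P(33) = 502000 · e^(0.0364·33) = 502000 · e^(1.2012)
= 502000 · 3.3241 ≈ 1668699.93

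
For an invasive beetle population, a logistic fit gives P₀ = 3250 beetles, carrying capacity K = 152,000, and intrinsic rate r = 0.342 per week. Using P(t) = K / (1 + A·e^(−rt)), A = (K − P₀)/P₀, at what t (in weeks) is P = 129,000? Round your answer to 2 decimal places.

t ≈ 16.22 weeks

A = (152000 − 3250)/3250 = 45.76923
129000 = 152000/(1 + 45.76923·e^(−0.342t)) → 1 + 45.76923·e^(−0.342t) = 1.17829
e^(−0.342t) = 0.003896 → t = ln(256.70569)/0.342 = 5.54793/0.342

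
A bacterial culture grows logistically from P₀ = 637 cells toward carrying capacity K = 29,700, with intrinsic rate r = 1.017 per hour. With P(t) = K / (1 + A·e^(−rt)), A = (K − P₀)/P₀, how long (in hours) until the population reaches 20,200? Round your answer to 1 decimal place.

t ≈ 4.5 hours

A = (29700 − 637)/637 = 45.6248
20200 = 29700/(1 + 45.6248·e^(−1.017t)) → 1 + 45.6248·e^(−1.017t) = 1.4703
e^(−1.017t) = 0.010308 → t = ln(97.01274)/1.017 = 4.57484/1.017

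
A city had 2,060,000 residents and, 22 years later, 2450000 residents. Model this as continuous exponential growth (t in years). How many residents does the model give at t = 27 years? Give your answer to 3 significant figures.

≈ 2,550,000 residents

r = ln(2450000/2060000) / 22 ≈ 0.007881 per year
P(27) = 2060000 · e^(0.007881·27) = 2060000 · 1.23712 ≈ 2548469.63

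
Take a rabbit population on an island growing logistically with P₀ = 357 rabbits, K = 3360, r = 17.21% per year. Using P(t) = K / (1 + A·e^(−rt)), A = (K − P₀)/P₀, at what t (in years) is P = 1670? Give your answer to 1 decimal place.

t ≈ 12.3 years

A = (3360 − 357)/357 = 8.41176
1670 = 3360/(1 + 8.41176·e^(−0.1721t)) → 1 + 8.41176·e^(−0.1721t) = 2.01198
e^(−0.1721t) = 0.120305 → t = ln(8.31222)/0.1721 = 2.11773/0.1721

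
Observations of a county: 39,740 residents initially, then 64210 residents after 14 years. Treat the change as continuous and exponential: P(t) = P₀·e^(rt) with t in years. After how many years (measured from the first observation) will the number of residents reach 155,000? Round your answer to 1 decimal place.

r = ln(64210/39740) / 14 ≈ 0.034271 per year
t = ln(155000/39740) / r = 1.36107 / 0.034271 ≈ 39.714

t ≈ 39.7 years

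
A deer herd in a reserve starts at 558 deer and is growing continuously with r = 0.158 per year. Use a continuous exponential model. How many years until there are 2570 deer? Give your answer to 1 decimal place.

2570 = 558 · e^(0.158·t)
t = ln(2570/558) / 0.158 = ln(4.60573) / 0.158 = 1.5273 / 0.158

t ≈ 9.7 years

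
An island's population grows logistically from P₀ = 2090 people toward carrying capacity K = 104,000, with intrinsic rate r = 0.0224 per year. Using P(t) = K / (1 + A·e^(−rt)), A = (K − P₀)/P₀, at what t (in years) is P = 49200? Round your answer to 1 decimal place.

t ≈ 168.7 years

A = (104000 − 2090)/2090 = 48.76077
49200 = 104000/(1 + 48.76077·e^(−0.0224t)) → 1 + 48.76077·e^(−0.0224t) = 2.11382
e^(−0.0224t) = 0.022843 → t = ln(43.77791)/0.0224 = 3.77913/0.0224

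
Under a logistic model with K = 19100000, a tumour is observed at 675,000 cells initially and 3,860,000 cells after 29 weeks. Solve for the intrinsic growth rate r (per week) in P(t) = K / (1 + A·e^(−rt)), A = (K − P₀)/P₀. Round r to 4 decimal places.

r ≈ 0.0667 per week

A = (19100000 − 675000)/675000 = 27.2963
3860000 = 19100000/(1 + 27.2963·e^(−r·29)) → e^(−29r) = (4.94819 − 1)/27.2963 = 0.144642
r = −ln(0.144642)/29 = 1.93349/29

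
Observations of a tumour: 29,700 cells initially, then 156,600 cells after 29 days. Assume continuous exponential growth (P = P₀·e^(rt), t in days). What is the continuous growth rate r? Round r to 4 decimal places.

r ≈ 0.0573 per day

156600 = 29700 · e^(r·29)
e^(29r) = 156600/29700 = 5.27273
r = ln(5.27273) / 29 = 1.66255 / 29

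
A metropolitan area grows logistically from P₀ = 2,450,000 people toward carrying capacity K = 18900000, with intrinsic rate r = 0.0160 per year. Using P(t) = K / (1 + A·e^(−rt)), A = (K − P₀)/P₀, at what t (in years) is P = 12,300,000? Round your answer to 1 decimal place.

A = (18900000 − 2450000)/2450000 = 6.71429
12300000 = 18900000/(1 + 6.71429·e^(−0.016t)) → 1 + 6.71429·e^(−0.016t) = 1.53659
e^(−0.016t) = 0.079917 → t = ln(12.51299)/0.016 = 2.52677/0.016

t ≈ 157.9 years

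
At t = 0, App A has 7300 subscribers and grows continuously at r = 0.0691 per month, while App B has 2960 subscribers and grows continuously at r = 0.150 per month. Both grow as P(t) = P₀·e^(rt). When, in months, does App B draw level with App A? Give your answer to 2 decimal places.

7300·e^(0.0691t) = 2960·e^(0.15t)
7300/2960 = e^((0.15 − 0.0691)t) → ln(2.46622) = 0.0809·t
t = 0.90269 / 0.0809

t ≈ 11.16 months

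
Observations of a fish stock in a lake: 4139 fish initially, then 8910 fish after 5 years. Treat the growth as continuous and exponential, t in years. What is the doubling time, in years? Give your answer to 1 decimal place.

r = ln(8910/4139) / 5 = ln(2.15269) / 5 ≈ 0.153344 per year
doubling time = ln 2 / |r| = 0.69315 / 0.153344

doubling time ≈ 4.5 years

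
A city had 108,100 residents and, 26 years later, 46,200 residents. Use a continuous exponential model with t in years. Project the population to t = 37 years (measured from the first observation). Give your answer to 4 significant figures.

≈ 32,240 residents

r = ln(46200/108100) / 26 ≈ -0.032695 per year
P(37) = 108100 · e^(-0.032695·37) = 108100 · 0.29828 ≈ 32244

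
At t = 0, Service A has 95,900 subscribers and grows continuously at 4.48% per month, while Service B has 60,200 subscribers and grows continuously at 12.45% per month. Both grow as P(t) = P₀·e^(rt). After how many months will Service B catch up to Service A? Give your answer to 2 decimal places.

95900·e^(0.0448t) = 60200·e^(0.1245t)
95900/60200 = e^((0.1245 − 0.0448)t) → ln(1.59302) = 0.0797·t
t = 0.46563 / 0.0797

t ≈ 5.84 months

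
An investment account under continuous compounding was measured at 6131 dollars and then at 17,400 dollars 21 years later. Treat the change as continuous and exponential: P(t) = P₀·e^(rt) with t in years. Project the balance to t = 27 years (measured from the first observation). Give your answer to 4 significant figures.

r = ln(17400/6131) / 21 ≈ 0.049672 per year
P(27) = 6131 · e^(0.049672·27) = 6131 · 3.82342 ≈ 23441.37

≈ 23,440 dollars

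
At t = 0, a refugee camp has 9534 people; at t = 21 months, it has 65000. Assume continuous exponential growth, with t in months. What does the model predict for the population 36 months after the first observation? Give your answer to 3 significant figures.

≈ 256,000 people

r = ln(65000/9534) / 21 ≈ 0.091406 per month
P(36) = 9534 · e^(0.091406·36) = 9534 · 26.85926 ≈ 256076.2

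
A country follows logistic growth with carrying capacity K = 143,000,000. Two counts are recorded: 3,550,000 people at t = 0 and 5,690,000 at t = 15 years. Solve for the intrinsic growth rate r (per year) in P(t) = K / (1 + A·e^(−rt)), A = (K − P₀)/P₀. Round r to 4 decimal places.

A = (143000000 − 3550000)/3550000 = 39.28169
5690000 = 143000000/(1 + 39.28169·e^(−r·15)) → e^(−15r) = (25.13181 − 1)/39.28169 = 0.614327
r = −ln(0.614327)/15 = 0.48723/15

r ≈ 0.0325 per year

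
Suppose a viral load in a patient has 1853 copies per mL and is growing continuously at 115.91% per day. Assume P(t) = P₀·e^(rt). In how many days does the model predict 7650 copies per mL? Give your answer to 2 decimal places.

7650 = 1853 · e^(1.1591·t)
t = ln(7650/1853) / 1.1591 = ln(4.12844) / 1.1591 = 1.4179 / 1.1591

t ≈ 1.22 days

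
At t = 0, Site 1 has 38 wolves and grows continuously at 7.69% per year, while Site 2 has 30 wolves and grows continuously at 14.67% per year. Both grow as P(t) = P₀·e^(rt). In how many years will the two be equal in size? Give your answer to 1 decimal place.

38·e^(0.0769t) = 30·e^(0.1467t)
38/30 = e^((0.1467 − 0.0769)t) → ln(1.26667) = 0.0698·t
t = 0.23639 / 0.0698

t ≈ 3.4 years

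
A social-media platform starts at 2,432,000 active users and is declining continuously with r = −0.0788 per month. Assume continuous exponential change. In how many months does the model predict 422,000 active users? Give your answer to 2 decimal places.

t ≈ 22.23 months

422000 = 2432000 · e^(-0.0788·t)
t = ln(422000/2432000) / -0.0788 = ln(0.17352) / -0.0788 = -1.75146 / -0.0788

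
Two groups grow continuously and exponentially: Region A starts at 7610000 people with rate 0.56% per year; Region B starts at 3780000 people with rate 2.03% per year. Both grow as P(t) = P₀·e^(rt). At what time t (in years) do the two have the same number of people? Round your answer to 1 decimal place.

t ≈ 47.6 years

7610000·e^(0.0056t) = 3780000·e^(0.0203t)
7610000/3780000 = e^((0.0203 − 0.0056)t) → ln(2.01323) = 0.0147·t
t = 0.69974 / 0.0147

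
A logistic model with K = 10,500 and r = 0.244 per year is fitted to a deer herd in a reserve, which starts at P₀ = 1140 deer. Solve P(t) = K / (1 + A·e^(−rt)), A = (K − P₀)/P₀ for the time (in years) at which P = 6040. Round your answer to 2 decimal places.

t ≈ 9.87 years

A = (10500 − 1140)/1140 = 8.21053
6040 = 10500/(1 + 8.21053·e^(−0.244t)) → 1 + 8.21053·e^(−0.244t) = 1.73841
e^(−0.244t) = 0.089935 → t = ln(11.11919)/0.244 = 2.40867/0.244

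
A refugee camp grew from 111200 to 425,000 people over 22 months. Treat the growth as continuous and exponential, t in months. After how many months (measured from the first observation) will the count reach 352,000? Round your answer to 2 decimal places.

r = ln(425000/111200) / 22 ≈ 0.060944 per month
t = ln(352000/111200) / r = 1.1523 / 0.060944 ≈ 18.908

t ≈ 18.91 months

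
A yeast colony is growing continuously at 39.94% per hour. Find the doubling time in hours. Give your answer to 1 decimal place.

doubling time ≈ 1.7 hours

doubling time = ln(2) / |r| = 0.69315 / 0.3994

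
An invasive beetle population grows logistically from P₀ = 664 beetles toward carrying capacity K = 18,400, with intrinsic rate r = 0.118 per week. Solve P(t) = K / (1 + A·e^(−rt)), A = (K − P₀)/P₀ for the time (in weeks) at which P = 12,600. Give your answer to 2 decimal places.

A = (18400 − 664)/664 = 26.71084
12600 = 18400/(1 + 26.71084·e^(−0.118t)) → 1 + 26.71084·e^(−0.118t) = 1.46032
e^(−0.118t) = 0.017233 → t = ln(58.027)/0.118 = 4.06091/0.118

t ≈ 34.41 weeks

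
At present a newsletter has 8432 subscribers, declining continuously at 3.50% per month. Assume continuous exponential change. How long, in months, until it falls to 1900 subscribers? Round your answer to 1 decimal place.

1900 = 8432 · e^(-0.035·t)
t = ln(1900/8432) / -0.035 = ln(0.22533) / -0.035 = -1.49018 / -0.035

t ≈ 42.6 months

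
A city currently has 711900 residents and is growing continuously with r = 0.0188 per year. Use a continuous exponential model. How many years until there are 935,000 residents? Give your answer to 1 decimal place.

t ≈ 14.5 years

935000 = 711900 · e^(0.0188·t)
t = ln(935000/711900) / 0.0188 = ln(1.31339) / 0.0188 = 0.27261 / 0.0188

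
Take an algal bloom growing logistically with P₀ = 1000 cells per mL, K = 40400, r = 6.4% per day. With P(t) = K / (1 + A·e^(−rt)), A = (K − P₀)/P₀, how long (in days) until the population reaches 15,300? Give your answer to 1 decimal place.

t ≈ 49.7 days

A = (40400 − 1000)/1000 = 39.4
15300 = 40400/(1 + 39.4·e^(−0.064t)) → 1 + 39.4·e^(−0.064t) = 2.64052
e^(−0.064t) = 0.041638 → t = ln(24.01673)/0.064 = 3.17875/0.064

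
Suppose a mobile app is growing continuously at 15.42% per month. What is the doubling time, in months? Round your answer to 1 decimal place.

doubling time ≈ 4.5 months

doubling time = ln(2) / |r| = 0.69315 / 0.1542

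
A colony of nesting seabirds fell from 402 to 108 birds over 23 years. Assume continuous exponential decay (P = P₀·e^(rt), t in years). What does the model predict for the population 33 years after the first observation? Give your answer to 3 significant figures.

r = ln(108/402) / 23 ≈ -0.057144 per year
P(33) = 402 · e^(-0.057144·33) = 402 · 0.15171 ≈ 60.99

≈ 61.0 birds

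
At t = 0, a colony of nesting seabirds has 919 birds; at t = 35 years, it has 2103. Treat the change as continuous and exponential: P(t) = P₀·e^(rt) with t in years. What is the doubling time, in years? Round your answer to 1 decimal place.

r = ln(2103/919) / 35 = ln(2.28836) / 35 ≈ 0.023652 per year
doubling time = ln 2 / |r| = 0.69315 / 0.023652

doubling time ≈ 29.3 years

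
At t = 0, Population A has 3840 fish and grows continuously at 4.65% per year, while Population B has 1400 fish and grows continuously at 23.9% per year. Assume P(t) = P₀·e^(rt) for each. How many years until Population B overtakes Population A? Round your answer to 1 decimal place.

3840·e^(0.0465t) = 1400·e^(0.239t)
3840/1400 = e^((0.239 − 0.0465)t) → ln(2.74286) = 0.1925·t
t = 1.009 / 0.1925

t ≈ 5.2 years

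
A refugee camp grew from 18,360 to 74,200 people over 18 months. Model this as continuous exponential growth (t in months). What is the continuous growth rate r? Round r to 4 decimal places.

74200 = 18360 · e^(r·18)
e^(18r) = 74200/18360 = 4.04139
r = ln(4.04139) / 18 = 1.39659 / 18

r ≈ 0.0776 per month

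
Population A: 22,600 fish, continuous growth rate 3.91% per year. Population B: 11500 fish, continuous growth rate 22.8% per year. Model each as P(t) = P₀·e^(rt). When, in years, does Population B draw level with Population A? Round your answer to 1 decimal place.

t ≈ 3.6 years

22600·e^(0.0391t) = 11500·e^(0.228t)
22600/11500 = e^((0.228 − 0.0391)t) → ln(1.96522) = 0.1889·t
t = 0.6756 / 0.1889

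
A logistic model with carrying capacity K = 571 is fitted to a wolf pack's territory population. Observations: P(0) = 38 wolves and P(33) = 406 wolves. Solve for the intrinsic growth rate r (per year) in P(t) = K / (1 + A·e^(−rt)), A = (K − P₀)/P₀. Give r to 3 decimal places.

r ≈ 0.107 per year

A = (571 − 38)/38 = 14.02632
406 = 571/(1 + 14.02632·e^(−r·33)) → e^(−33r) = (1.4064 − 1)/14.02632 = 0.028974
r = −ln(0.028974)/33 = 3.54134/33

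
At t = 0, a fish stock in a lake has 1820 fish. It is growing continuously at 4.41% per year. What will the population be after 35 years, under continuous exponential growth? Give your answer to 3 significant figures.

P(35) = 1820 · e^(0.0441·35) = 1820 · e^(1.5435)
= 1820 · 4.68094 ≈ 8519.32

≈ 8,520 fish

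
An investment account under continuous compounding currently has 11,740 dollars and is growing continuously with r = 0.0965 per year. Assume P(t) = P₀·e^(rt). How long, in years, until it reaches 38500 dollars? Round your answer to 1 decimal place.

38500 = 11740 · e^(0.0965·t)
t = ln(38500/11740) / 0.0965 = ln(3.27939) / 0.0965 = 1.18766 / 0.0965

t ≈ 12.3 years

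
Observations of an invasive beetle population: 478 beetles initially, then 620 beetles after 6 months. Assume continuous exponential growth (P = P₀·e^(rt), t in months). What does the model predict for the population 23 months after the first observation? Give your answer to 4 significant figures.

r = ln(620/478) / 6 ≈ 0.043351 per month
P(23) = 478 · e^(0.043351·23) = 478 · 2.71037 ≈ 1295.55

≈ 1,296 beetles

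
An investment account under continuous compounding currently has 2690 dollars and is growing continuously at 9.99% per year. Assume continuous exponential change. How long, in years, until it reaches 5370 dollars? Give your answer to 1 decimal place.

t ≈ 6.9 years

5370 = 2690 · e^(0.0999·t)
t = ln(5370/2690) / 0.0999 = ln(1.99628) / 0.0999 = 0.69129 / 0.0999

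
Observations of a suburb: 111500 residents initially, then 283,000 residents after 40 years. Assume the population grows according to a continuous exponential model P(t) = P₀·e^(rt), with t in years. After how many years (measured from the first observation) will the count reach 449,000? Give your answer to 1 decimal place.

r = ln(283000/111500) / 40 ≈ 0.023286 per year
t = ln(449000/111500) / r = 1.393 / 0.023286 ≈ 59.822

t ≈ 59.8 years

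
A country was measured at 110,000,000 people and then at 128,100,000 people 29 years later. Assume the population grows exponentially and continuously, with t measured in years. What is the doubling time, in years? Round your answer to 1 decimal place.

doubling time ≈ 132.0 years

r = ln(128100000/110000000) / 29 = ln(1.16455) / 29 ≈ 0.005253 per year
doubling time = ln 2 / |r| = 0.69315 / 0.005253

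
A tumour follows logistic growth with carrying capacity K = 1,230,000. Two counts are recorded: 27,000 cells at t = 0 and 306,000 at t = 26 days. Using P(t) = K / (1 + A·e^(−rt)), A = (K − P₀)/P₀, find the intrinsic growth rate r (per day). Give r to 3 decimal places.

A = (1230000 − 27000)/27000 = 44.55556
306000 = 1230000/(1 + 44.55556·e^(−r·26)) → e^(−26r) = (4.01961 − 1)/44.55556 = 0.067772
r = −ln(0.067772)/26 = 2.69161/26

r ≈ 0.104 per day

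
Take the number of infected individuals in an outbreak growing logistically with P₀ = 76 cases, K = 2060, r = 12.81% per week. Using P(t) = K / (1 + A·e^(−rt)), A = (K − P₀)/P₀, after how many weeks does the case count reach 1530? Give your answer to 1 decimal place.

t ≈ 33.7 weeks

A = (2060 − 76)/76 = 26.10526
1530 = 2060/(1 + 26.10526·e^(−0.1281t)) → 1 + 26.10526·e^(−0.1281t) = 1.34641
e^(−0.1281t) = 0.01327 → t = ln(75.36048)/0.1281 = 4.32228/0.1281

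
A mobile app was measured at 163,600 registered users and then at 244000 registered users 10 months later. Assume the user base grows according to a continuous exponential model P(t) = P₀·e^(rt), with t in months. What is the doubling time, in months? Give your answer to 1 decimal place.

r = ln(244000/163600) / 10 = ln(1.49144) / 10 ≈ 0.039974 per month
doubling time = ln 2 / |r| = 0.69315 / 0.039974

doubling time ≈ 17.3 months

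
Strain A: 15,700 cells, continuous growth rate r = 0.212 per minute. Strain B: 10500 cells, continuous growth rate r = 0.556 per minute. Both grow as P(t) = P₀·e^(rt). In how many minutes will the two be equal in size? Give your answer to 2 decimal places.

t ≈ 1.17 minutes

15700·e^(0.212t) = 10500·e^(0.556t)
15700/10500 = e^((0.556 − 0.212)t) → ln(1.49524) = 0.344·t
t = 0.40229 / 0.344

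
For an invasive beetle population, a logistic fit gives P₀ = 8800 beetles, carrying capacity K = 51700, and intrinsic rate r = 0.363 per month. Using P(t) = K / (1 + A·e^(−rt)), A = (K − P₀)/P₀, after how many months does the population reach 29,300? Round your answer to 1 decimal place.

t ≈ 5.1 months

A = (51700 − 8800)/8800 = 4.875
29300 = 51700/(1 + 4.875·e^(−0.363t)) → 1 + 4.875·e^(−0.363t) = 1.76451
e^(−0.363t) = 0.156822 → t = ln(6.37667)/0.363 = 1.85265/0.363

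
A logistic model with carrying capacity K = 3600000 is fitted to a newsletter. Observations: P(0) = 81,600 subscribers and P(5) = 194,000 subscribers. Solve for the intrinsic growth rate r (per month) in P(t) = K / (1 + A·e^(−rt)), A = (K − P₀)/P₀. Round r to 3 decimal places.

r ≈ 0.180 per month

A = (3600000 − 81600)/81600 = 43.11765
194000 = 3600000/(1 + 43.11765·e^(−r·5)) → e^(−5r) = (18.5567 − 1)/43.11765 = 0.407181
r = −ln(0.407181)/5 = 0.8985/5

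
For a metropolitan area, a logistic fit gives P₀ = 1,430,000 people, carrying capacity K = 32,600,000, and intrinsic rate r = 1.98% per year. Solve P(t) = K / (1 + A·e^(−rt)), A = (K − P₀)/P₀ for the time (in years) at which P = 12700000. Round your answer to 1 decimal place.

A = (32600000 − 1430000)/1430000 = 21.7972
12700000 = 32600000/(1 + 21.7972·e^(−0.0198t)) → 1 + 21.7972·e^(−0.0198t) = 2.56693
e^(−0.0198t) = 0.071887 → t = ln(13.91078)/0.0198 = 2.63266/0.0198

t ≈ 133.0 years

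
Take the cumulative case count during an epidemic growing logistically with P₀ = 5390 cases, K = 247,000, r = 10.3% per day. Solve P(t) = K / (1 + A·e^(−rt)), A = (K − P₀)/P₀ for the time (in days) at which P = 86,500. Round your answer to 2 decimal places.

t ≈ 30.92 days

A = (247000 − 5390)/5390 = 44.8256
86500 = 247000/(1 + 44.8256·e^(−0.103t)) → 1 + 44.8256·e^(−0.103t) = 2.85549
e^(−0.103t) = 0.041394 → t = ln(24.15835)/0.103 = 3.18463/0.103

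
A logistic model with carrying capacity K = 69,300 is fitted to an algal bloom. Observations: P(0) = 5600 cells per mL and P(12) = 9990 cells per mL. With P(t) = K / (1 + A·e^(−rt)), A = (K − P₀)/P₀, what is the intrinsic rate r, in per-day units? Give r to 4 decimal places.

A = (69300 − 5600)/5600 = 11.375
9990 = 69300/(1 + 11.375·e^(−r·12)) → e^(−12r) = (6.93694 − 1)/11.375 = 0.521929
r = −ln(0.521929)/12 = 0.65022/12

r ≈ 0.0542 per day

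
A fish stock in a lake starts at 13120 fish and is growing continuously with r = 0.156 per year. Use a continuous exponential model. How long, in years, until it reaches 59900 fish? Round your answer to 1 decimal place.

t ≈ 9.7 years

59900 = 13120 · e^(0.156·t)
t = ln(59900/13120) / 0.156 = ln(4.56555) / 0.156 = 1.51854 / 0.156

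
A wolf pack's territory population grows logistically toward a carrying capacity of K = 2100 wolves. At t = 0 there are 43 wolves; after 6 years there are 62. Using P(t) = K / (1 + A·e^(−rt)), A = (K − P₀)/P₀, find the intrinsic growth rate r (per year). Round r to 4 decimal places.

r ≈ 0.0625 per year

A = (2100 − 43)/43 = 47.83721
62 = 2100/(1 + 47.83721·e^(−r·6)) → e^(−6r) = (33.87097 − 1)/47.83721 = 0.687142
r = −ln(0.687142)/6 = 0.37521/6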